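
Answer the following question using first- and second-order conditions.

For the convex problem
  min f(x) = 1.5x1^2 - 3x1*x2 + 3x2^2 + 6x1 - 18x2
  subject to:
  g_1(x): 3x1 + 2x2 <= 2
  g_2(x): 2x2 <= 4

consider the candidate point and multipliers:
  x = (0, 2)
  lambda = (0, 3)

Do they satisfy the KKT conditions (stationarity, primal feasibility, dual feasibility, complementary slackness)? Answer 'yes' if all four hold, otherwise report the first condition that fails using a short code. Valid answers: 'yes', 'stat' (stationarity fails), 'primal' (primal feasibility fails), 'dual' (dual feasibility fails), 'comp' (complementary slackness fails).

Gradient of f: grad f(x) = Q x + c = (0, -6)
Constraint values g_i(x) = a_i^T x - b_i:
  g_1((0, 2)) = 2
  g_2((0, 2)) = 0
Stationarity residual: grad f(x) + sum_i lambda_i a_i = (0, 0)
  -> stationarity OK
Primal feasibility (all g_i <= 0): FAILS
Dual feasibility (all lambda_i >= 0): OK
Complementary slackness (lambda_i * g_i(x) = 0 for all i): OK

Verdict: the first failing condition is primal_feasibility -> primal.

primal


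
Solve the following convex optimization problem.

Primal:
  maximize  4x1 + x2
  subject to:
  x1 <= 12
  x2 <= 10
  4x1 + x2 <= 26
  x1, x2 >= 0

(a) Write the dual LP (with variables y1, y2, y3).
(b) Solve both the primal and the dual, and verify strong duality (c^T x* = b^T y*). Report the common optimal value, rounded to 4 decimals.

The standard primal-dual pair for 'max c^T x s.t. A x <= b, x >= 0' is:
  Dual:  min b^T y  s.t.  A^T y >= c,  y >= 0.

So the dual LP is:
  minimize  12y1 + 10y2 + 26y3
  subject to:
    y1 + 4y3 >= 4
    y2 + y3 >= 1
    y1, y2, y3 >= 0

Solving the primal: x* = (6.5, 0).
  primal value c^T x* = 26.
Solving the dual: y* = (0, 0, 1).
  dual value b^T y* = 26.
Strong duality: c^T x* = b^T y*. Confirmed.

26


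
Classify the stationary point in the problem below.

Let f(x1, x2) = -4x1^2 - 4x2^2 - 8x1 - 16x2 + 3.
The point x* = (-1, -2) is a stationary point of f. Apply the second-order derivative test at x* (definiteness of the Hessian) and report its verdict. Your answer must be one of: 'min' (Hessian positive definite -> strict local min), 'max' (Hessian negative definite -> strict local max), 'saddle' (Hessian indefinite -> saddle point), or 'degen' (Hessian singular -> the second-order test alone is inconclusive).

Compute the Hessian H = grad^2 f:
  H = [[-8, 0], [0, -8]]
Verify stationarity: grad f(x*) = H x* + g = (0, 0).
Eigenvalues of H: -8, -8.
Both eigenvalues < 0, so H is negative definite -> x* is a strict local max.

max


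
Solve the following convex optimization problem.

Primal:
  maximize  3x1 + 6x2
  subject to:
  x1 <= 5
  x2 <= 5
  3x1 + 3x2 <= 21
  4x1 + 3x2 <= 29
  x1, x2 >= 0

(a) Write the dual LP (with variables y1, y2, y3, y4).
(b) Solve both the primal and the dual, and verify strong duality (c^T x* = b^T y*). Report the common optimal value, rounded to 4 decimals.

The standard primal-dual pair for 'max c^T x s.t. A x <= b, x >= 0' is:
  Dual:  min b^T y  s.t.  A^T y >= c,  y >= 0.

So the dual LP is:
  minimize  5y1 + 5y2 + 21y3 + 29y4
  subject to:
    y1 + 3y3 + 4y4 >= 3
    y2 + 3y3 + 3y4 >= 6
    y1, y2, y3, y4 >= 0

Solving the primal: x* = (2, 5).
  primal value c^T x* = 36.
Solving the dual: y* = (0, 3, 1, 0).
  dual value b^T y* = 36.
Strong duality: c^T x* = b^T y*. Confirmed.

36


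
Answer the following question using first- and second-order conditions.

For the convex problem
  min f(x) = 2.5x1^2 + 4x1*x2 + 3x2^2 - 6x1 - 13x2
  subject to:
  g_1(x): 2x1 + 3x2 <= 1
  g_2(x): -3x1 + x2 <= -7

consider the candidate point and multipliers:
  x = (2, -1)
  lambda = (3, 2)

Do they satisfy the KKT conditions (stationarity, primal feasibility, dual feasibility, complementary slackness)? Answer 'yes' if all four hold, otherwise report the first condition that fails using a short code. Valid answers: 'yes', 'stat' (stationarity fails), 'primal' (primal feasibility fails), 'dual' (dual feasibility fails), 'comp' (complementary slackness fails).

Gradient of f: grad f(x) = Q x + c = (0, -11)
Constraint values g_i(x) = a_i^T x - b_i:
  g_1((2, -1)) = 0
  g_2((2, -1)) = 0
Stationarity residual: grad f(x) + sum_i lambda_i a_i = (0, 0)
  -> stationarity OK
Primal feasibility (all g_i <= 0): OK
Dual feasibility (all lambda_i >= 0): OK
Complementary slackness (lambda_i * g_i(x) = 0 for all i): OK

Verdict: yes, KKT holds.

yes


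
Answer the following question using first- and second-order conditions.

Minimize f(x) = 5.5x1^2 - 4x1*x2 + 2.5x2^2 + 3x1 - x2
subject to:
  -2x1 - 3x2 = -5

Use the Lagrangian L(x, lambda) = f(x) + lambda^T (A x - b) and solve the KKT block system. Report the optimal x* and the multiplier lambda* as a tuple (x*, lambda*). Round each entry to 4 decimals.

Form the Lagrangian:
  L(x, lambda) = (1/2) x^T Q x + c^T x + lambda^T (A x - b)
Stationarity (grad_x L = 0): Q x + c + A^T lambda = 0.
Primal feasibility: A x = b.

This gives the KKT block system:
  [ Q   A^T ] [ x     ]   [-c ]
  [ A    0  ] [ lambda ] = [ b ]

Solving the linear system:
  x*      = (0.4611, 1.3593)
  lambda* = (1.3174)
  f(x*)   = 3.3054

x* = (0.4611, 1.3593), lambda* = (1.3174)


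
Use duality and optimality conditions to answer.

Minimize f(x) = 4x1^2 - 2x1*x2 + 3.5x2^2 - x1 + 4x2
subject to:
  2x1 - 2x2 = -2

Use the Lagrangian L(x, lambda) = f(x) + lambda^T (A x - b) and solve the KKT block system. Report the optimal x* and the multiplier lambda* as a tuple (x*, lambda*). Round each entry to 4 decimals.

Form the Lagrangian:
  L(x, lambda) = (1/2) x^T Q x + c^T x + lambda^T (A x - b)
Stationarity (grad_x L = 0): Q x + c + A^T lambda = 0.
Primal feasibility: A x = b.

This gives the KKT block system:
  [ Q   A^T ] [ x     ]   [-c ]
  [ A    0  ] [ lambda ] = [ b ]

Solving the linear system:
  x*      = (-0.7273, 0.2727)
  lambda* = (3.6818)
  f(x*)   = 4.5909

x* = (-0.7273, 0.2727), lambda* = (3.6818)


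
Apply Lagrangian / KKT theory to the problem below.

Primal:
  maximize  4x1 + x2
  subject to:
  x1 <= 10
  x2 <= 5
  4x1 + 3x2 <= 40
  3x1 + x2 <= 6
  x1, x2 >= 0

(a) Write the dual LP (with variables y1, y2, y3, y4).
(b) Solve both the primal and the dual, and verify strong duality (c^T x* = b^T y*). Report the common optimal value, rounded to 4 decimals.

The standard primal-dual pair for 'max c^T x s.t. A x <= b, x >= 0' is:
  Dual:  min b^T y  s.t.  A^T y >= c,  y >= 0.

So the dual LP is:
  minimize  10y1 + 5y2 + 40y3 + 6y4
  subject to:
    y1 + 4y3 + 3y4 >= 4
    y2 + 3y3 + y4 >= 1
    y1, y2, y3, y4 >= 0

Solving the primal: x* = (2, 0).
  primal value c^T x* = 8.
Solving the dual: y* = (0, 0, 0, 1.3333).
  dual value b^T y* = 8.
Strong duality: c^T x* = b^T y*. Confirmed.

8


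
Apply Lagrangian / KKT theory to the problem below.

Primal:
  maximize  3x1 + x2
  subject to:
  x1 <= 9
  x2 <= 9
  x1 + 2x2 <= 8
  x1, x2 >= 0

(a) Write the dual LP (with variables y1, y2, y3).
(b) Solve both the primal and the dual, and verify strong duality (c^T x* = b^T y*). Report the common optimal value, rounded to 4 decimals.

The standard primal-dual pair for 'max c^T x s.t. A x <= b, x >= 0' is:
  Dual:  min b^T y  s.t.  A^T y >= c,  y >= 0.

So the dual LP is:
  minimize  9y1 + 9y2 + 8y3
  subject to:
    y1 + y3 >= 3
    y2 + 2y3 >= 1
    y1, y2, y3 >= 0

Solving the primal: x* = (8, 0).
  primal value c^T x* = 24.
Solving the dual: y* = (0, 0, 3).
  dual value b^T y* = 24.
Strong duality: c^T x* = b^T y*. Confirmed.

24


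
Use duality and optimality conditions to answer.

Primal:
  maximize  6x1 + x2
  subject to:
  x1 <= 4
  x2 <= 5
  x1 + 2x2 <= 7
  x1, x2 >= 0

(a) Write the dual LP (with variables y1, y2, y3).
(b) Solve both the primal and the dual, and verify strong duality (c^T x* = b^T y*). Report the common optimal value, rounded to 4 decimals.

The standard primal-dual pair for 'max c^T x s.t. A x <= b, x >= 0' is:
  Dual:  min b^T y  s.t.  A^T y >= c,  y >= 0.

So the dual LP is:
  minimize  4y1 + 5y2 + 7y3
  subject to:
    y1 + y3 >= 6
    y2 + 2y3 >= 1
    y1, y2, y3 >= 0

Solving the primal: x* = (4, 1.5).
  primal value c^T x* = 25.5.
Solving the dual: y* = (5.5, 0, 0.5).
  dual value b^T y* = 25.5.
Strong duality: c^T x* = b^T y*. Confirmed.

25.5


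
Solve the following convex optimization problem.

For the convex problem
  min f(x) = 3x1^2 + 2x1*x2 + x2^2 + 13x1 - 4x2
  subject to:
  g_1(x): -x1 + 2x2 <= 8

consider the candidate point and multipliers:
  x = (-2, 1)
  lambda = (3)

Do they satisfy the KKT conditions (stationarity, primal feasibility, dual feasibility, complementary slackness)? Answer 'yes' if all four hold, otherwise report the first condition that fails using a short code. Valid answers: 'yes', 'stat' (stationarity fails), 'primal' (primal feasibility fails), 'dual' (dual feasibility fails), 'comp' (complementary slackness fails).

Gradient of f: grad f(x) = Q x + c = (3, -6)
Constraint values g_i(x) = a_i^T x - b_i:
  g_1((-2, 1)) = -4
Stationarity residual: grad f(x) + sum_i lambda_i a_i = (0, 0)
  -> stationarity OK
Primal feasibility (all g_i <= 0): OK
Dual feasibility (all lambda_i >= 0): OK
Complementary slackness (lambda_i * g_i(x) = 0 for all i): FAILS

Verdict: the first failing condition is complementary_slackness -> comp.

comp


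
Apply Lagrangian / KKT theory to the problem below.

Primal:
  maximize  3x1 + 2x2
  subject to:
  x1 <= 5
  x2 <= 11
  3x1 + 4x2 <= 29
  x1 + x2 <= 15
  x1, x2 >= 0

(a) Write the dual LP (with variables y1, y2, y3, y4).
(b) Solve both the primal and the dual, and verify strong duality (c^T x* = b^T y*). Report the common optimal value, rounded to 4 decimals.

The standard primal-dual pair for 'max c^T x s.t. A x <= b, x >= 0' is:
  Dual:  min b^T y  s.t.  A^T y >= c,  y >= 0.

So the dual LP is:
  minimize  5y1 + 11y2 + 29y3 + 15y4
  subject to:
    y1 + 3y3 + y4 >= 3
    y2 + 4y3 + y4 >= 2
    y1, y2, y3, y4 >= 0

Solving the primal: x* = (5, 3.5).
  primal value c^T x* = 22.
Solving the dual: y* = (1.5, 0, 0.5, 0).
  dual value b^T y* = 22.
Strong duality: c^T x* = b^T y*. Confirmed.

22


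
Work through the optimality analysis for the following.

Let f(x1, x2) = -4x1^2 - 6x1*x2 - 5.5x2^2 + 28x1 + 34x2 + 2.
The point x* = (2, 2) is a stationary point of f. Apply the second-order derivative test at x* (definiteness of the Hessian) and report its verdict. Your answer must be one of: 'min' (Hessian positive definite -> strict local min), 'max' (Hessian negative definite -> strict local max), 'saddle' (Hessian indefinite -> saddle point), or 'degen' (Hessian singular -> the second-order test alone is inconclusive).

Compute the Hessian H = grad^2 f:
  H = [[-8, -6], [-6, -11]]
Verify stationarity: grad f(x*) = H x* + g = (0, 0).
Eigenvalues of H: -15.6847, -3.3153.
Both eigenvalues < 0, so H is negative definite -> x* is a strict local max.

max


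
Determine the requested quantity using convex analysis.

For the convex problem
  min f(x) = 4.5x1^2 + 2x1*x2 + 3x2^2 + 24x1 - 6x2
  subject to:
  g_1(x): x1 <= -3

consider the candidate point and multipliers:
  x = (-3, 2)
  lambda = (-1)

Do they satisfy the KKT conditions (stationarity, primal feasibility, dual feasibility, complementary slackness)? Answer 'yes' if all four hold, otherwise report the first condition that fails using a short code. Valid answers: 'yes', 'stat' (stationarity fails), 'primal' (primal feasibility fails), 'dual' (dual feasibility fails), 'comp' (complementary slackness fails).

Gradient of f: grad f(x) = Q x + c = (1, 0)
Constraint values g_i(x) = a_i^T x - b_i:
  g_1((-3, 2)) = 0
Stationarity residual: grad f(x) + sum_i lambda_i a_i = (0, 0)
  -> stationarity OK
Primal feasibility (all g_i <= 0): OK
Dual feasibility (all lambda_i >= 0): FAILS
Complementary slackness (lambda_i * g_i(x) = 0 for all i): OK

Verdict: the first failing condition is dual_feasibility -> dual.

dual


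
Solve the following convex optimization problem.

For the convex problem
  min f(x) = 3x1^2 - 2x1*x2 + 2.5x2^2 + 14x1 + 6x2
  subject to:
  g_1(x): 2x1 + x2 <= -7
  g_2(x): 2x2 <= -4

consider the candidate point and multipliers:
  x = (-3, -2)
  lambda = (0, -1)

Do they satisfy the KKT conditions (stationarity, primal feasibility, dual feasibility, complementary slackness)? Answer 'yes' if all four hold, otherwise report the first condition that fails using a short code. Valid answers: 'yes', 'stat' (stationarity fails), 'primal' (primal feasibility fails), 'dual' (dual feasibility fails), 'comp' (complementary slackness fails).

Gradient of f: grad f(x) = Q x + c = (0, 2)
Constraint values g_i(x) = a_i^T x - b_i:
  g_1((-3, -2)) = -1
  g_2((-3, -2)) = 0
Stationarity residual: grad f(x) + sum_i lambda_i a_i = (0, 0)
  -> stationarity OK
Primal feasibility (all g_i <= 0): OK
Dual feasibility (all lambda_i >= 0): FAILS
Complementary slackness (lambda_i * g_i(x) = 0 for all i): OK

Verdict: the first failing condition is dual_feasibility -> dual.

dual


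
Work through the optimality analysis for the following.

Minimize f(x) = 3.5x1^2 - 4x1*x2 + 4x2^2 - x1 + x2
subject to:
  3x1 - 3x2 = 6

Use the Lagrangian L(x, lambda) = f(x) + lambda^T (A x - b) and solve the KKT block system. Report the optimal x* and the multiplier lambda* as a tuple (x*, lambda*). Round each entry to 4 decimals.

Form the Lagrangian:
  L(x, lambda) = (1/2) x^T Q x + c^T x + lambda^T (A x - b)
Stationarity (grad_x L = 0): Q x + c + A^T lambda = 0.
Primal feasibility: A x = b.

This gives the KKT block system:
  [ Q   A^T ] [ x     ]   [-c ]
  [ A    0  ] [ lambda ] = [ b ]

Solving the linear system:
  x*      = (1.1429, -0.8571)
  lambda* = (-3.4762)
  f(x*)   = 9.4286

x* = (1.1429, -0.8571), lambda* = (-3.4762)


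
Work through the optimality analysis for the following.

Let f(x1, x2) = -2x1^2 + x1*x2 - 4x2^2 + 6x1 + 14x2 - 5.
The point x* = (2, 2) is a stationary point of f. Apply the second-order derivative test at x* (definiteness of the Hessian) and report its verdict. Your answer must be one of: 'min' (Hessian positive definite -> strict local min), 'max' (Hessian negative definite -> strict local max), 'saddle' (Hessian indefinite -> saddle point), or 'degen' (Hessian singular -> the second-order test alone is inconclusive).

Compute the Hessian H = grad^2 f:
  H = [[-4, 1], [1, -8]]
Verify stationarity: grad f(x*) = H x* + g = (0, 0).
Eigenvalues of H: -8.2361, -3.7639.
Both eigenvalues < 0, so H is negative definite -> x* is a strict local max.

max


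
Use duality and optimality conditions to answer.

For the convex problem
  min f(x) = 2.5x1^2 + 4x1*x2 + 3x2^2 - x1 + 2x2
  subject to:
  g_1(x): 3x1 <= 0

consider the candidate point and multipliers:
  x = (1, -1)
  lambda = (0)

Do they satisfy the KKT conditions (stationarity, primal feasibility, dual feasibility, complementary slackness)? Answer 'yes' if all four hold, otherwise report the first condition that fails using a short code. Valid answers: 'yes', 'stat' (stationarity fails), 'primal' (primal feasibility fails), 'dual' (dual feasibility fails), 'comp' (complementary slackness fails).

Gradient of f: grad f(x) = Q x + c = (0, 0)
Constraint values g_i(x) = a_i^T x - b_i:
  g_1((1, -1)) = 3
Stationarity residual: grad f(x) + sum_i lambda_i a_i = (0, 0)
  -> stationarity OK
Primal feasibility (all g_i <= 0): FAILS
Dual feasibility (all lambda_i >= 0): OK
Complementary slackness (lambda_i * g_i(x) = 0 for all i): OK

Verdict: the first failing condition is primal_feasibility -> primal.

primal


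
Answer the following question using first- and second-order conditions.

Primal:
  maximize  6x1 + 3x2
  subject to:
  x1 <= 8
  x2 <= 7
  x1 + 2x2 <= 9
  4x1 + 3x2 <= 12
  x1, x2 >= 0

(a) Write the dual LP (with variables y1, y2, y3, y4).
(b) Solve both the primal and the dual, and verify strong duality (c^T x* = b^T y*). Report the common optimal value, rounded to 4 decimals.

The standard primal-dual pair for 'max c^T x s.t. A x <= b, x >= 0' is:
  Dual:  min b^T y  s.t.  A^T y >= c,  y >= 0.

So the dual LP is:
  minimize  8y1 + 7y2 + 9y3 + 12y4
  subject to:
    y1 + y3 + 4y4 >= 6
    y2 + 2y3 + 3y4 >= 3
    y1, y2, y3, y4 >= 0

Solving the primal: x* = (3, 0).
  primal value c^T x* = 18.
Solving the dual: y* = (0, 0, 0, 1.5).
  dual value b^T y* = 18.
Strong duality: c^T x* = b^T y*. Confirmed.

18


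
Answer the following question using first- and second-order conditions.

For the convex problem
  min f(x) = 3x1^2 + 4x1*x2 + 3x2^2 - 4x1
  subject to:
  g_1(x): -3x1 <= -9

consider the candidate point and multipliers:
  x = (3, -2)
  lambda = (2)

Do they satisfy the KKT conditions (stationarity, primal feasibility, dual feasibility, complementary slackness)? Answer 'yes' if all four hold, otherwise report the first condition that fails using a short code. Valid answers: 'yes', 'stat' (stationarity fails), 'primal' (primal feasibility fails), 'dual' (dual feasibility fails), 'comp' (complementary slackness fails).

Gradient of f: grad f(x) = Q x + c = (6, 0)
Constraint values g_i(x) = a_i^T x - b_i:
  g_1((3, -2)) = 0
Stationarity residual: grad f(x) + sum_i lambda_i a_i = (0, 0)
  -> stationarity OK
Primal feasibility (all g_i <= 0): OK
Dual feasibility (all lambda_i >= 0): OK
Complementary slackness (lambda_i * g_i(x) = 0 for all i): OK

Verdict: yes, KKT holds.

yes


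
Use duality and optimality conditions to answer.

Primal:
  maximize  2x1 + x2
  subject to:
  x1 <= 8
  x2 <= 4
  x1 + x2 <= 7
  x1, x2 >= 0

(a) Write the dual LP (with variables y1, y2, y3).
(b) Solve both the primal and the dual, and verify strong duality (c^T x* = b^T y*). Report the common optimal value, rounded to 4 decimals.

The standard primal-dual pair for 'max c^T x s.t. A x <= b, x >= 0' is:
  Dual:  min b^T y  s.t.  A^T y >= c,  y >= 0.

So the dual LP is:
  minimize  8y1 + 4y2 + 7y3
  subject to:
    y1 + y3 >= 2
    y2 + y3 >= 1
    y1, y2, y3 >= 0

Solving the primal: x* = (7, 0).
  primal value c^T x* = 14.
Solving the dual: y* = (0, 0, 2).
  dual value b^T y* = 14.
Strong duality: c^T x* = b^T y*. Confirmed.

14


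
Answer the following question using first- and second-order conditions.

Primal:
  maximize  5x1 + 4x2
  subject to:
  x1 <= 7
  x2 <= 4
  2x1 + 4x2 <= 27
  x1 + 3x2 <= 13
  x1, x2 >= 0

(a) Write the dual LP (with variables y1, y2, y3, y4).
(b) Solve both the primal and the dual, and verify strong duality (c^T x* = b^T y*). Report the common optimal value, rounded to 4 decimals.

The standard primal-dual pair for 'max c^T x s.t. A x <= b, x >= 0' is:
  Dual:  min b^T y  s.t.  A^T y >= c,  y >= 0.

So the dual LP is:
  minimize  7y1 + 4y2 + 27y3 + 13y4
  subject to:
    y1 + 2y3 + y4 >= 5
    y2 + 4y3 + 3y4 >= 4
    y1, y2, y3, y4 >= 0

Solving the primal: x* = (7, 2).
  primal value c^T x* = 43.
Solving the dual: y* = (3.6667, 0, 0, 1.3333).
  dual value b^T y* = 43.
Strong duality: c^T x* = b^T y*. Confirmed.

43


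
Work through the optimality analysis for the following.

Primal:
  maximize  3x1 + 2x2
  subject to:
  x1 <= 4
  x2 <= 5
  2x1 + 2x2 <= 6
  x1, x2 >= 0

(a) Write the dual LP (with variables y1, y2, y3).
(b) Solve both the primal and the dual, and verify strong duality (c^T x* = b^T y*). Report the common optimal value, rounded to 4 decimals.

The standard primal-dual pair for 'max c^T x s.t. A x <= b, x >= 0' is:
  Dual:  min b^T y  s.t.  A^T y >= c,  y >= 0.

So the dual LP is:
  minimize  4y1 + 5y2 + 6y3
  subject to:
    y1 + 2y3 >= 3
    y2 + 2y3 >= 2
    y1, y2, y3 >= 0

Solving the primal: x* = (3, 0).
  primal value c^T x* = 9.
Solving the dual: y* = (0, 0, 1.5).
  dual value b^T y* = 9.
Strong duality: c^T x* = b^T y*. Confirmed.

9


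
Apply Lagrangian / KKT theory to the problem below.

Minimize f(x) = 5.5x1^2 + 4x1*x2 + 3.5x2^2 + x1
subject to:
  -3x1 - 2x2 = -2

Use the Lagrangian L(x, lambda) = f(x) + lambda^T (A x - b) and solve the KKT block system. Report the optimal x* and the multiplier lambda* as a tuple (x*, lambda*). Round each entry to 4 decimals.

Form the Lagrangian:
  L(x, lambda) = (1/2) x^T Q x + c^T x + lambda^T (A x - b)
Stationarity (grad_x L = 0): Q x + c + A^T lambda = 0.
Primal feasibility: A x = b.

This gives the KKT block system:
  [ Q   A^T ] [ x     ]   [-c ]
  [ A    0  ] [ lambda ] = [ b ]

Solving the linear system:
  x*      = (0.3729, 0.4407)
  lambda* = (2.2881)
  f(x*)   = 2.4746

x* = (0.3729, 0.4407), lambda* = (2.2881)


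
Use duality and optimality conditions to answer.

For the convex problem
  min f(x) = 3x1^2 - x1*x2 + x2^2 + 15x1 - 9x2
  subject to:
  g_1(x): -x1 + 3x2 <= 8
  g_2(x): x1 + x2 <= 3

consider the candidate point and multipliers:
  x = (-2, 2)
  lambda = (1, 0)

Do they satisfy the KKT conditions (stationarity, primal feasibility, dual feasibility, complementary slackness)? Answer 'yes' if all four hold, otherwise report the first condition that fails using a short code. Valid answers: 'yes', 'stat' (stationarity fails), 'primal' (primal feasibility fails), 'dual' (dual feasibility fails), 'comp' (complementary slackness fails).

Gradient of f: grad f(x) = Q x + c = (1, -3)
Constraint values g_i(x) = a_i^T x - b_i:
  g_1((-2, 2)) = 0
  g_2((-2, 2)) = -3
Stationarity residual: grad f(x) + sum_i lambda_i a_i = (0, 0)
  -> stationarity OK
Primal feasibility (all g_i <= 0): OK
Dual feasibility (all lambda_i >= 0): OK
Complementary slackness (lambda_i * g_i(x) = 0 for all i): OK

Verdict: yes, KKT holds.

yes


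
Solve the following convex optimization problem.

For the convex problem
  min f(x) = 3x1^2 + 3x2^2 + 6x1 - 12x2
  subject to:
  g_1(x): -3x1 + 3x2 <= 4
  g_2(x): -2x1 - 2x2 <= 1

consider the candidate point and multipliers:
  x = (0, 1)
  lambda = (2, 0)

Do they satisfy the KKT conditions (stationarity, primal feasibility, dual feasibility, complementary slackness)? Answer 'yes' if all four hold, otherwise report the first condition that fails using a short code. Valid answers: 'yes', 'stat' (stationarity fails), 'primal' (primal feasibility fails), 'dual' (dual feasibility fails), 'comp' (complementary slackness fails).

Gradient of f: grad f(x) = Q x + c = (6, -6)
Constraint values g_i(x) = a_i^T x - b_i:
  g_1((0, 1)) = -1
  g_2((0, 1)) = -3
Stationarity residual: grad f(x) + sum_i lambda_i a_i = (0, 0)
  -> stationarity OK
Primal feasibility (all g_i <= 0): OK
Dual feasibility (all lambda_i >= 0): OK
Complementary slackness (lambda_i * g_i(x) = 0 for all i): FAILS

Verdict: the first failing condition is complementary_slackness -> comp.

comp


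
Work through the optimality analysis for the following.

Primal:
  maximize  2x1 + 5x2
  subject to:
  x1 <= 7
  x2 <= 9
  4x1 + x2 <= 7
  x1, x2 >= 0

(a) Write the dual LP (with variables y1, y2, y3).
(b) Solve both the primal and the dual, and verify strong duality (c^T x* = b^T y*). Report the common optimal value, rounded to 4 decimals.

The standard primal-dual pair for 'max c^T x s.t. A x <= b, x >= 0' is:
  Dual:  min b^T y  s.t.  A^T y >= c,  y >= 0.

So the dual LP is:
  minimize  7y1 + 9y2 + 7y3
  subject to:
    y1 + 4y3 >= 2
    y2 + y3 >= 5
    y1, y2, y3 >= 0

Solving the primal: x* = (0, 7).
  primal value c^T x* = 35.
Solving the dual: y* = (0, 0, 5).
  dual value b^T y* = 35.
Strong duality: c^T x* = b^T y*. Confirmed.

35


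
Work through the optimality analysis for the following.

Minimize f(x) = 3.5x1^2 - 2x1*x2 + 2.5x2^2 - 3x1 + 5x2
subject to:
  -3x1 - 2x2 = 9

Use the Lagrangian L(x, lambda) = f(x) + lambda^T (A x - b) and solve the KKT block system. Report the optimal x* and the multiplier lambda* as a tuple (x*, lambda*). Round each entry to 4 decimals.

Form the Lagrangian:
  L(x, lambda) = (1/2) x^T Q x + c^T x + lambda^T (A x - b)
Stationarity (grad_x L = 0): Q x + c + A^T lambda = 0.
Primal feasibility: A x = b.

This gives the KKT block system:
  [ Q   A^T ] [ x     ]   [-c ]
  [ A    0  ] [ lambda ] = [ b ]

Solving the linear system:
  x*      = (-1.3299, -2.5052)
  lambda* = (-2.433)
  f(x*)   = 6.6804

x* = (-1.3299, -2.5052), lambda* = (-2.433)


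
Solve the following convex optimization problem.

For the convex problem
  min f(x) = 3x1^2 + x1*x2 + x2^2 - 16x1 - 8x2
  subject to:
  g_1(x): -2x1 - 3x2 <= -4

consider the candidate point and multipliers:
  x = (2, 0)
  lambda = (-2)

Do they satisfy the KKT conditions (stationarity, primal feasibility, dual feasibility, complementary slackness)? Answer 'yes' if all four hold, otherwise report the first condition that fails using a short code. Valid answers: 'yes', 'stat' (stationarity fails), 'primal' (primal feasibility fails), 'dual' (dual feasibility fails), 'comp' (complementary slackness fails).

Gradient of f: grad f(x) = Q x + c = (-4, -6)
Constraint values g_i(x) = a_i^T x - b_i:
  g_1((2, 0)) = 0
Stationarity residual: grad f(x) + sum_i lambda_i a_i = (0, 0)
  -> stationarity OK
Primal feasibility (all g_i <= 0): OK
Dual feasibility (all lambda_i >= 0): FAILS
Complementary slackness (lambda_i * g_i(x) = 0 for all i): OK

Verdict: the first failing condition is dual_feasibility -> dual.

dual


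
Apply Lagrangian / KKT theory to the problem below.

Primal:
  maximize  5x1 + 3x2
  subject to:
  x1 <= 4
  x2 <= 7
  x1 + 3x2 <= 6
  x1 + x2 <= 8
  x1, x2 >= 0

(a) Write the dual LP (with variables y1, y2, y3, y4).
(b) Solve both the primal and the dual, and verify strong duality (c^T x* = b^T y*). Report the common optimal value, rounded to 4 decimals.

The standard primal-dual pair for 'max c^T x s.t. A x <= b, x >= 0' is:
  Dual:  min b^T y  s.t.  A^T y >= c,  y >= 0.

So the dual LP is:
  minimize  4y1 + 7y2 + 6y3 + 8y4
  subject to:
    y1 + y3 + y4 >= 5
    y2 + 3y3 + y4 >= 3
    y1, y2, y3, y4 >= 0

Solving the primal: x* = (4, 0.6667).
  primal value c^T x* = 22.
Solving the dual: y* = (4, 0, 1, 0).
  dual value b^T y* = 22.
Strong duality: c^T x* = b^T y*. Confirmed.

22


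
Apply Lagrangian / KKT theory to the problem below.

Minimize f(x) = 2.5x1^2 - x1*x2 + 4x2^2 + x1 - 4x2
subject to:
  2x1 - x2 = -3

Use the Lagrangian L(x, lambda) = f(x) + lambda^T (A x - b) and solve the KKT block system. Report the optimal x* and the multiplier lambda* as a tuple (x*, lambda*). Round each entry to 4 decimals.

Form the Lagrangian:
  L(x, lambda) = (1/2) x^T Q x + c^T x + lambda^T (A x - b)
Stationarity (grad_x L = 0): Q x + c + A^T lambda = 0.
Primal feasibility: A x = b.

This gives the KKT block system:
  [ Q   A^T ] [ x     ]   [-c ]
  [ A    0  ] [ lambda ] = [ b ]

Solving the linear system:
  x*      = (-1.1515, 0.697)
  lambda* = (2.7273)
  f(x*)   = 2.1212

x* = (-1.1515, 0.697), lambda* = (2.7273)


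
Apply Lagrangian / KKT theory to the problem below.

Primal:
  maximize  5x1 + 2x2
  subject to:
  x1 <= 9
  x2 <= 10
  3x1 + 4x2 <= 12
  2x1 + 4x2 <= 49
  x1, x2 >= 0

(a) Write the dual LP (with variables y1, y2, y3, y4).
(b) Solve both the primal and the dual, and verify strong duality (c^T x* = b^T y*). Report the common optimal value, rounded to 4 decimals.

The standard primal-dual pair for 'max c^T x s.t. A x <= b, x >= 0' is:
  Dual:  min b^T y  s.t.  A^T y >= c,  y >= 0.

So the dual LP is:
  minimize  9y1 + 10y2 + 12y3 + 49y4
  subject to:
    y1 + 3y3 + 2y4 >= 5
    y2 + 4y3 + 4y4 >= 2
    y1, y2, y3, y4 >= 0

Solving the primal: x* = (4, 0).
  primal value c^T x* = 20.
Solving the dual: y* = (0, 0, 1.6667, 0).
  dual value b^T y* = 20.
Strong duality: c^T x* = b^T y*. Confirmed.

20


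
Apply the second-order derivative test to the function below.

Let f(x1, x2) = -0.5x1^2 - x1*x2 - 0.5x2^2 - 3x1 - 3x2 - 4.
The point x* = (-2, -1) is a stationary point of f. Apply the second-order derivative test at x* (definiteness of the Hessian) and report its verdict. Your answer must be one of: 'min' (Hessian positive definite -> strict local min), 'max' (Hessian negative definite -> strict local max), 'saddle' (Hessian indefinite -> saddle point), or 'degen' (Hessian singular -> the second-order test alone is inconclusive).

Compute the Hessian H = grad^2 f:
  H = [[-1, -1], [-1, -1]]
Verify stationarity: grad f(x*) = H x* + g = (0, 0).
Eigenvalues of H: -2, 0.
H has a zero eigenvalue (singular; negative semidefinite but not definite), so H is neither positive definite, negative definite, nor indefinite. The second-order test alone is inconclusive -> degen.
(Indeed, f is constant along the null direction of H through x*, so x* is not a strict local extremum.)

degen


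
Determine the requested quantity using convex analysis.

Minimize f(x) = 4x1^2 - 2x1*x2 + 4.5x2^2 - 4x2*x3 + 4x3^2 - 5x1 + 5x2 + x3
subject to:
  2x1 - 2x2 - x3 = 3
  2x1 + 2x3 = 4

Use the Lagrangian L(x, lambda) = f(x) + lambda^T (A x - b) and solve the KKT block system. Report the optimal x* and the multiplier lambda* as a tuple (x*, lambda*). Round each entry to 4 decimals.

Form the Lagrangian:
  L(x, lambda) = (1/2) x^T Q x + c^T x + lambda^T (A x - b)
Stationarity (grad_x L = 0): Q x + c + A^T lambda = 0.
Primal feasibility: A x = b.

This gives the KKT block system:
  [ Q   A^T ] [ x     ]   [-c ]
  [ A    0  ] [ lambda ] = [ b ]

Solving the linear system:
  x*      = (1.5444, -0.1834, 0.4556)
  lambda* = (-0.7811, -3.0799)
  f(x*)   = 3.2396

x* = (1.5444, -0.1834, 0.4556), lambda* = (-0.7811, -3.0799)


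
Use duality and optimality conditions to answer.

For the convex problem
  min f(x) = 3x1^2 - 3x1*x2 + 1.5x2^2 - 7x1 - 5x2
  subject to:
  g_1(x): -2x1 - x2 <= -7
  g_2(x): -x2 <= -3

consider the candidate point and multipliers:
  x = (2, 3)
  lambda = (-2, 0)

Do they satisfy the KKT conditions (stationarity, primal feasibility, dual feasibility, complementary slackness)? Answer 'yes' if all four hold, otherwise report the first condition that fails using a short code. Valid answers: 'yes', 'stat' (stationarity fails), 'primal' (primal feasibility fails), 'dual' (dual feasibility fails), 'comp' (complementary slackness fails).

Gradient of f: grad f(x) = Q x + c = (-4, -2)
Constraint values g_i(x) = a_i^T x - b_i:
  g_1((2, 3)) = 0
  g_2((2, 3)) = 0
Stationarity residual: grad f(x) + sum_i lambda_i a_i = (0, 0)
  -> stationarity OK
Primal feasibility (all g_i <= 0): OK
Dual feasibility (all lambda_i >= 0): FAILS
Complementary slackness (lambda_i * g_i(x) = 0 for all i): OK

Verdict: the first failing condition is dual_feasibility -> dual.

dual


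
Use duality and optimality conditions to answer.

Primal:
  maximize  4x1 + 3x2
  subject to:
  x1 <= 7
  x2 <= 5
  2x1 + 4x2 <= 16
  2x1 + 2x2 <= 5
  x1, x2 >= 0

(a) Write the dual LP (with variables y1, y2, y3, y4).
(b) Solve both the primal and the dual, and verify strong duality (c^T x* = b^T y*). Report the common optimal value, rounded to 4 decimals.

The standard primal-dual pair for 'max c^T x s.t. A x <= b, x >= 0' is:
  Dual:  min b^T y  s.t.  A^T y >= c,  y >= 0.

So the dual LP is:
  minimize  7y1 + 5y2 + 16y3 + 5y4
  subject to:
    y1 + 2y3 + 2y4 >= 4
    y2 + 4y3 + 2y4 >= 3
    y1, y2, y3, y4 >= 0

Solving the primal: x* = (2.5, 0).
  primal value c^T x* = 10.
Solving the dual: y* = (0, 0, 0, 2).
  dual value b^T y* = 10.
Strong duality: c^T x* = b^T y*. Confirmed.

10


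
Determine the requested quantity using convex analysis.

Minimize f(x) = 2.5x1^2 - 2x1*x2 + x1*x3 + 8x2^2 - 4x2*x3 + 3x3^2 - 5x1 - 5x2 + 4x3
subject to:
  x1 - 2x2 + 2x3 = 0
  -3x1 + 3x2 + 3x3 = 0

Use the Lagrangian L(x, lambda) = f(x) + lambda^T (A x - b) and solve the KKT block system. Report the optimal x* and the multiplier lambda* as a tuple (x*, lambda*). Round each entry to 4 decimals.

Form the Lagrangian:
  L(x, lambda) = (1/2) x^T Q x + c^T x + lambda^T (A x - b)
Stationarity (grad_x L = 0): Q x + c + A^T lambda = 0.
Primal feasibility: A x = b.

This gives the KKT block system:
  [ Q   A^T ] [ x     ]   [-c ]
  [ A    0  ] [ lambda ] = [ b ]

Solving the linear system:
  x*      = (0.747, 0.5602, 0.1867)
  lambda* = (-0.4759, -0.8916)
  f(x*)   = -2.8946

x* = (0.747, 0.5602, 0.1867), lambda* = (-0.4759, -0.8916)


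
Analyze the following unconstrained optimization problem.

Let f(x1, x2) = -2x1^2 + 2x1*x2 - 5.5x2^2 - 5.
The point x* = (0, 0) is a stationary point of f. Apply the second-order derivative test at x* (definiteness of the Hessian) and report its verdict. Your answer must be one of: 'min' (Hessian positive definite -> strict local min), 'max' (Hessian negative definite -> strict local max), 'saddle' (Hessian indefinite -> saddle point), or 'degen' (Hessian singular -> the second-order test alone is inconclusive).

Compute the Hessian H = grad^2 f:
  H = [[-4, 2], [2, -11]]
Verify stationarity: grad f(x*) = H x* + g = (0, 0).
Eigenvalues of H: -11.5311, -3.4689.
Both eigenvalues < 0, so H is negative definite -> x* is a strict local max.

max


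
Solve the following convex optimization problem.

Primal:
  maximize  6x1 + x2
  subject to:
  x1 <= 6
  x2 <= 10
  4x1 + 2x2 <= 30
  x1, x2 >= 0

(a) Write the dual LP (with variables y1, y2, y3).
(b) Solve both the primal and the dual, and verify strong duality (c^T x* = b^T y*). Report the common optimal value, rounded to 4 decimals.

The standard primal-dual pair for 'max c^T x s.t. A x <= b, x >= 0' is:
  Dual:  min b^T y  s.t.  A^T y >= c,  y >= 0.

So the dual LP is:
  minimize  6y1 + 10y2 + 30y3
  subject to:
    y1 + 4y3 >= 6
    y2 + 2y3 >= 1
    y1, y2, y3 >= 0

Solving the primal: x* = (6, 3).
  primal value c^T x* = 39.
Solving the dual: y* = (4, 0, 0.5).
  dual value b^T y* = 39.
Strong duality: c^T x* = b^T y*. Confirmed.

39


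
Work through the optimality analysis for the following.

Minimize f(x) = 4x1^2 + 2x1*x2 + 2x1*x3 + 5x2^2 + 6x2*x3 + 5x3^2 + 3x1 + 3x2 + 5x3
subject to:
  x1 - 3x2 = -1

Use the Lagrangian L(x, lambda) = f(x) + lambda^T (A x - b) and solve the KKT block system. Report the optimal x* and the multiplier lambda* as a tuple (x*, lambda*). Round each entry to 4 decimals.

Form the Lagrangian:
  L(x, lambda) = (1/2) x^T Q x + c^T x + lambda^T (A x - b)
Stationarity (grad_x L = 0): Q x + c + A^T lambda = 0.
Primal feasibility: A x = b.

This gives the KKT block system:
  [ Q   A^T ] [ x     ]   [-c ]
  [ A    0  ] [ lambda ] = [ b ]

Solving the linear system:
  x*      = (-0.3367, 0.2211, -0.5653)
  lambda* = (0.3819)
  f(x*)   = -1.3957

x* = (-0.3367, 0.2211, -0.5653), lambda* = (0.3819)


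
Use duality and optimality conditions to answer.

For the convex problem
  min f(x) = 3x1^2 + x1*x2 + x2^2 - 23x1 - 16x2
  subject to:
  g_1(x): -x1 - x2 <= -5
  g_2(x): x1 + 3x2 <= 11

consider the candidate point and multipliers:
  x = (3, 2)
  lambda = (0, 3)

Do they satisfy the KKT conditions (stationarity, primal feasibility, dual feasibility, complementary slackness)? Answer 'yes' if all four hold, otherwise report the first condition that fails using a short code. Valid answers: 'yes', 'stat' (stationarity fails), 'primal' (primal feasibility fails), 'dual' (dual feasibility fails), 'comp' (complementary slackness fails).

Gradient of f: grad f(x) = Q x + c = (-3, -9)
Constraint values g_i(x) = a_i^T x - b_i:
  g_1((3, 2)) = 0
  g_2((3, 2)) = -2
Stationarity residual: grad f(x) + sum_i lambda_i a_i = (0, 0)
  -> stationarity OK
Primal feasibility (all g_i <= 0): OK
Dual feasibility (all lambda_i >= 0): OK
Complementary slackness (lambda_i * g_i(x) = 0 for all i): FAILS

Verdict: the first failing condition is complementary_slackness -> comp.

comp


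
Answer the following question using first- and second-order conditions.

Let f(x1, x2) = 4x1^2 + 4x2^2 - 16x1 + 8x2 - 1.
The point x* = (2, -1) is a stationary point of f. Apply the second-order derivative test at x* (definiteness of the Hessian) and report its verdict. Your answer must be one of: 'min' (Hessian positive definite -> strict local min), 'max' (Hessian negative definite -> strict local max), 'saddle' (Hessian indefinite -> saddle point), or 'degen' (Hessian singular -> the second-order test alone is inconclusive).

Compute the Hessian H = grad^2 f:
  H = [[8, 0], [0, 8]]
Verify stationarity: grad f(x*) = H x* + g = (0, 0).
Eigenvalues of H: 8, 8.
Both eigenvalues > 0, so H is positive definite -> x* is a strict local min.

min


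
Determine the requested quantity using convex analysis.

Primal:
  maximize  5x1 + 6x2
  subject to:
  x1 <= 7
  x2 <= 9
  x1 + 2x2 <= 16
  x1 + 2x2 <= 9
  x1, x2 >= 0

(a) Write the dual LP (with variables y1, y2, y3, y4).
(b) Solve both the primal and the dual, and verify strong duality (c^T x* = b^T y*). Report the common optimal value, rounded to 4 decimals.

The standard primal-dual pair for 'max c^T x s.t. A x <= b, x >= 0' is:
  Dual:  min b^T y  s.t.  A^T y >= c,  y >= 0.

So the dual LP is:
  minimize  7y1 + 9y2 + 16y3 + 9y4
  subject to:
    y1 + y3 + y4 >= 5
    y2 + 2y3 + 2y4 >= 6
    y1, y2, y3, y4 >= 0

Solving the primal: x* = (7, 1).
  primal value c^T x* = 41.
Solving the dual: y* = (2, 0, 0, 3).
  dual value b^T y* = 41.
Strong duality: c^T x* = b^T y*. Confirmed.

41


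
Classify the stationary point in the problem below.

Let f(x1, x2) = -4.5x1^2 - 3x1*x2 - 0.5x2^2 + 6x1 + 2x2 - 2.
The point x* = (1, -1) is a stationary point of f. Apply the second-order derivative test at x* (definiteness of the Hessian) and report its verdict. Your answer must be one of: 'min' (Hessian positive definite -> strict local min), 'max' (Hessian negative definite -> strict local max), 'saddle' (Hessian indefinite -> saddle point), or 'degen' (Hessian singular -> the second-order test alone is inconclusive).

Compute the Hessian H = grad^2 f:
  H = [[-9, -3], [-3, -1]]
Verify stationarity: grad f(x*) = H x* + g = (0, 0).
Eigenvalues of H: -10, 0.
H has a zero eigenvalue (singular; negative semidefinite but not definite), so H is neither positive definite, negative definite, nor indefinite. The second-order test alone is inconclusive -> degen.
(Indeed, f is constant along the null direction of H through x*, so x* is not a strict local extremum.)

degen


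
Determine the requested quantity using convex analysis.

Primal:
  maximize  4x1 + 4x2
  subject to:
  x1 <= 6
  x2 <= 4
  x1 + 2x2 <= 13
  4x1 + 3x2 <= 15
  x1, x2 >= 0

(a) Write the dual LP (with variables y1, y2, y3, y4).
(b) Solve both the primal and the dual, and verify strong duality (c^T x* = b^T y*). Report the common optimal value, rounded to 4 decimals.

The standard primal-dual pair for 'max c^T x s.t. A x <= b, x >= 0' is:
  Dual:  min b^T y  s.t.  A^T y >= c,  y >= 0.

So the dual LP is:
  minimize  6y1 + 4y2 + 13y3 + 15y4
  subject to:
    y1 + y3 + 4y4 >= 4
    y2 + 2y3 + 3y4 >= 4
    y1, y2, y3, y4 >= 0

Solving the primal: x* = (0.75, 4).
  primal value c^T x* = 19.
Solving the dual: y* = (0, 1, 0, 1).
  dual value b^T y* = 19.
Strong duality: c^T x* = b^T y*. Confirmed.

19


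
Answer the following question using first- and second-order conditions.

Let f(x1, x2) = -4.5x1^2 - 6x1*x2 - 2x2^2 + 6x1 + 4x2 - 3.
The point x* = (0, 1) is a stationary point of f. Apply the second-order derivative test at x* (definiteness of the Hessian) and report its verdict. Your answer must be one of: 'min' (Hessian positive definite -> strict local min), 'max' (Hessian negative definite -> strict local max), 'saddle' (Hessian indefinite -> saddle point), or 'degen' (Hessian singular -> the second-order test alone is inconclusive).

Compute the Hessian H = grad^2 f:
  H = [[-9, -6], [-6, -4]]
Verify stationarity: grad f(x*) = H x* + g = (0, 0).
Eigenvalues of H: -13, 0.
H has a zero eigenvalue (singular; negative semidefinite but not definite), so H is neither positive definite, negative definite, nor indefinite. The second-order test alone is inconclusive -> degen.
(Indeed, f is constant along the null direction of H through x*, so x* is not a strict local extremum.)

degen


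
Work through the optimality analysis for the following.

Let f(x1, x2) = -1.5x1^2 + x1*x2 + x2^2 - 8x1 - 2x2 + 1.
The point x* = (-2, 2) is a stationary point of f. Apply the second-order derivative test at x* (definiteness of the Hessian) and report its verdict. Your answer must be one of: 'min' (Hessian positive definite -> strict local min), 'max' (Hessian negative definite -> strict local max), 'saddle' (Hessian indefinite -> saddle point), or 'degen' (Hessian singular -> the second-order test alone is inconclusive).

Compute the Hessian H = grad^2 f:
  H = [[-3, 1], [1, 2]]
Verify stationarity: grad f(x*) = H x* + g = (0, 0).
Eigenvalues of H: -3.1926, 2.1926.
Eigenvalues have mixed signs, so H is indefinite -> x* is a saddle point.

saddle
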